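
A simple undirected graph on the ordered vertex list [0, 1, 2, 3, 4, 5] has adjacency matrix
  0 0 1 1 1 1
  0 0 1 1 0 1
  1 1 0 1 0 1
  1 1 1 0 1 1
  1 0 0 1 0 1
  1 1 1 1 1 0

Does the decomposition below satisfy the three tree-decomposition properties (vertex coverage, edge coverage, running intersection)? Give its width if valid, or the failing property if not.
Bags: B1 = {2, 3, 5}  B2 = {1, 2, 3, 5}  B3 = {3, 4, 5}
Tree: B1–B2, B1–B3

No — vertex 0 appears in no bag.

A tree decomposition must satisfy three properties: every vertex lies in some bag; for every edge, both endpoints lie together in some bag; and for every vertex, the bags containing it form a connected subtree. Here vertex 0 appears in no bag, so the decomposition is invalid.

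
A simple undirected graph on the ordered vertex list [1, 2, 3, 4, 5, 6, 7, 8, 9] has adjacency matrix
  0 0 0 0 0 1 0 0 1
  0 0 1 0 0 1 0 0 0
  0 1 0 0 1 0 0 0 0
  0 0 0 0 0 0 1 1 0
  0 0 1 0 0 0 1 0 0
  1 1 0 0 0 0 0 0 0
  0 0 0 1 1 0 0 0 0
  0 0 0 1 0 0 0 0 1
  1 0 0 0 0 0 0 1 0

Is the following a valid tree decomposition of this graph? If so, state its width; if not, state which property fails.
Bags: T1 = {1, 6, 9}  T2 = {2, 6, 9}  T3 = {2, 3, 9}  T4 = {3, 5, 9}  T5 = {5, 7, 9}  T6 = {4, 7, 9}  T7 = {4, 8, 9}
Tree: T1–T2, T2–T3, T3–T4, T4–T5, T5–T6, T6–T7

Yes; width 2.

Checking the three conditions: (i) the bags cover all of {1, 2, 3, 4, 5, 6, 7, 8, 9}; (ii) for each edge, some bag contains both endpoints; (iii) the bags containing any fixed vertex form a subtree. All hold, so the decomposition is valid with width 3 − 1 = 2.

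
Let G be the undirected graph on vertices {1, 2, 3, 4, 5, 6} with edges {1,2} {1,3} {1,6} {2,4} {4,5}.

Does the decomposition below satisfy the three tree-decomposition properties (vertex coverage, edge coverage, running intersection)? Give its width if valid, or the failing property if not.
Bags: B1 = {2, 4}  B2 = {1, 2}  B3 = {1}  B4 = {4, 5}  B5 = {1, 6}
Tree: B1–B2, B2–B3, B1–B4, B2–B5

No — vertex 3 appears in no bag.

A tree decomposition must satisfy three properties: every vertex lies in some bag; for every edge, both endpoints lie together in some bag; and for every vertex, the bags containing it form a connected subtree. Here vertex 3 appears in no bag, so the decomposition is invalid.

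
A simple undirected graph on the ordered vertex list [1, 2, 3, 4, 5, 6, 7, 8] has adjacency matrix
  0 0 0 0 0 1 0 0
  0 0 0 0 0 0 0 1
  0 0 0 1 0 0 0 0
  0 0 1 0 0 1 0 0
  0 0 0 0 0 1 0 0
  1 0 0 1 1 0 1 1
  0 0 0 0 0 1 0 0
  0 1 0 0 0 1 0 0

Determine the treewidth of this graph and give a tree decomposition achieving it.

Treewidth 1.
Bags: B1 = {5, 6}  B2 = {6, 8}  B3 = {4, 6}  B4 = {2, 8}  B5 = {3, 4}  B6 = {1, 6}  B7 = {6, 7}
Tree: B1–B2, B2–B3, B2–B4, B3–B5, B3–B6, B3–B7

The largest bag has 2 vertices, giving width 1; this decomposition certifies tw(G) ≤ 1. Any graph with an edge has treewidth ≥ 1, and G has the edge 5–6. The upper and lower bounds meet at 1, so that is the treewidth.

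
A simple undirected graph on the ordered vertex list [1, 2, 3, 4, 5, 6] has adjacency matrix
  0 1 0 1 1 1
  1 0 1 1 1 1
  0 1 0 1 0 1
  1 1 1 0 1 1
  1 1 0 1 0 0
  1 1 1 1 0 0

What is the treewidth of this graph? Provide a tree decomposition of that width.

Treewidth 3.
Bags: B1 = {1, 2, 4, 5}  B2 = {1, 2, 4, 6}  B3 = {2, 3, 4, 6}
Tree: B1–B2, B2–B3

The largest bag has 4 vertices, giving width 3; this decomposition certifies tw(G) ≤ 3. On the other hand G contains the 4-clique {1, 2, 4, 5}. A clique must lie in a single bag of any decomposition, so no decomposition can have width below 3. Combining the bounds, tw(G) = 3.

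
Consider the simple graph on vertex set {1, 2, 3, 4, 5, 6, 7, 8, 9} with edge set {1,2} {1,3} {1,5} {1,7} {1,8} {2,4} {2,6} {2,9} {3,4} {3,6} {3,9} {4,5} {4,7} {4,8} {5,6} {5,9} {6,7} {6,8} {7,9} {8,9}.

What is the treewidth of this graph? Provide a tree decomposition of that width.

Each bag holds 5 vertices, so the decomposition has width 4, which upper-bounds the treewidth. For the lower bound: the 5 vertex sets {1,3}, {6,8}, {5,9}, {4}, {2} are disjoint, each induces a connected subgraph, and every pair is joined by at least one edge of G. Contracting each set to a single vertex therefore yields K_{5} as a minor, and since treewidth is minor-monotone, tw(G) ≥ tw(K_{5}) = 4. Combining the bounds, tw(G) = 4.

Treewidth 4.
One such decomposition:
Bags: B1 = {1, 3, 4, 6, 9}  B2 = {1, 4, 6, 8, 9}  B3 = {1, 4, 5, 6, 9}  B4 = {1, 2, 4, 6, 9}  B5 = {1, 4, 6, 7, 9}
Tree: B1–B2, B2–B3, B3–B4, B4–B5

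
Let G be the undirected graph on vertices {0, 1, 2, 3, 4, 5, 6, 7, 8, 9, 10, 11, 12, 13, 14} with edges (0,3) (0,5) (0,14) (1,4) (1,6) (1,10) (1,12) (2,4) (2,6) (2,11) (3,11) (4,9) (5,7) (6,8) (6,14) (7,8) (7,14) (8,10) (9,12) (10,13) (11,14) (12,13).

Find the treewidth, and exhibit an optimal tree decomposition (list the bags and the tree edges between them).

Each bag holds 4 vertices, so the decomposition has width 3, which upper-bounds the treewidth. For the lower bound: the 4 vertex sets {9,12,13}, {4}, {1}, {2,6,8,10} are disjoint, each induces a connected subgraph, and every pair is joined by at least one edge of G. Contracting each set to a single vertex therefore yields K_{4} as a minor, and since treewidth is minor-monotone, tw(G) ≥ tw(K_{4}) = 3. Therefore the treewidth is 3.

Treewidth 3.
One optimal decomposition is:
Bags: B1 = {4, 9, 12, 13}  B2 = {1, 4, 12, 13}  B3 = {1, 4, 10, 13}  B4 = {1, 2, 4, 10}  B5 = {1, 2, 6, 10}  B6 = {2, 6, 8, 10}  B7 = {2, 6, 8, 11}  B8 = {6, 8, 11, 14}  B9 = {7, 8, 11, 14}  B10 = {3, 7, 11, 14}  B11 = {0, 3, 7, 14}  B12 = {0, 3, 5, 7}
Tree: B1–B2, B2–B3, B3–B4, B4–B5, B5–B6, B6–B7, B7–B8, B8–B9, B9–B10, B10–B11, B11–B12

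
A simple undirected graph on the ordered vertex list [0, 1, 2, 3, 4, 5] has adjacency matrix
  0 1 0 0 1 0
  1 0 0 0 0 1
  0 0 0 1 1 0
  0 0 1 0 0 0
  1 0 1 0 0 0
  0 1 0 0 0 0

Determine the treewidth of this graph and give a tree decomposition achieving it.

Treewidth 1.
Bags: B1 = {2, 3}  B2 = {2, 4}  B3 = {0, 4}  B4 = {0, 1}  B5 = {1, 5}
Tree: B1–B2, B2–B3, B3–B4, B4–B5

Each bag holds 2 vertices, so the decomposition has width 1, which upper-bounds the treewidth. G has an edge, so its treewidth is at least 1. Hence tw(G) = 1 exactly.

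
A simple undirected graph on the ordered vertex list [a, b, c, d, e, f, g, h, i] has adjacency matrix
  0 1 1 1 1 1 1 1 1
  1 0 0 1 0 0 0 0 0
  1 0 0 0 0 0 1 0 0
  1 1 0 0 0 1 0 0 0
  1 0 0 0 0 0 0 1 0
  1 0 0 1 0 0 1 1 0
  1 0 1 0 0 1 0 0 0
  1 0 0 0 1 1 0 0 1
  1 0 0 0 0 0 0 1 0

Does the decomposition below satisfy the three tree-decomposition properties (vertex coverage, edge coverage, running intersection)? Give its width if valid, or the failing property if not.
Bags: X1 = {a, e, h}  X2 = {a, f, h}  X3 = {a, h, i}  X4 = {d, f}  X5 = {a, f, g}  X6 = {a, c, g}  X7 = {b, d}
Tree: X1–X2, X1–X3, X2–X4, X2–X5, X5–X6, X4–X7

No — edge (a,d) lies in no bag.

A tree decomposition must satisfy three properties: every vertex lies in some bag; for every edge, both endpoints lie together in some bag; and for every vertex, the bags containing it form a connected subtree. Here edge (a,d) lies in no bag, so the decomposition is invalid.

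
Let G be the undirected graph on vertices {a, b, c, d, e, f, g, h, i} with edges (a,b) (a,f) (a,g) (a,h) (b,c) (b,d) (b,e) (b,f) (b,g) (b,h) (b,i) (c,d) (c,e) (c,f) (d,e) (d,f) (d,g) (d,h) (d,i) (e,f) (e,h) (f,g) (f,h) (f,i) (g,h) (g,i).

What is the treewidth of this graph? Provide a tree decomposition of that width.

Treewidth 4.
One optimal decomposition is:
Bags: B1 = {a, b, f, g, h}  B2 = {b, d, f, g, h}  B3 = {b, d, e, f, h}  B4 = {b, d, f, g, i}  B5 = {b, c, d, e, f}
Tree: B1–B2, B2–B3, B2–B4, B3–B5

Each bag holds 5 vertices, so the decomposition has width 4, which upper-bounds the treewidth. Conversely, {b, d, f, g, h} is a clique of size 5, and the vertices of any clique must share a bag in every tree decomposition; so some bag has ≥ 5 vertices and tw(G) ≥ 4. Hence tw(G) = 4 exactly.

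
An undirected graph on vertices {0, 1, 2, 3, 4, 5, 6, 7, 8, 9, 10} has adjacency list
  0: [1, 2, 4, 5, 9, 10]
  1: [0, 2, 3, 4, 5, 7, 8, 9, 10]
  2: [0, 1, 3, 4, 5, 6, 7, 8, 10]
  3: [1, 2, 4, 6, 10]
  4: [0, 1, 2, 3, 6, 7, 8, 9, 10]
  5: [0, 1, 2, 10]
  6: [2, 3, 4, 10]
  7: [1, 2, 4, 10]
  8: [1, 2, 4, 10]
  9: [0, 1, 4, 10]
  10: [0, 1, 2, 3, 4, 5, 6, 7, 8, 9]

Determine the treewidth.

A width-4 tree decomposition is:
Bags: B1 = {0, 1, 2, 4, 10}  B2 = {1, 2, 4, 7, 10}  B3 = {0, 1, 4, 9, 10}  B4 = {0, 1, 2, 5, 10}  B5 = {1, 2, 3, 4, 10}  B6 = {1, 2, 4, 8, 10}  B7 = {2, 3, 4, 6, 10}
Tree: B1–B2, B1–B3, B1–B4, B2–B5, B5–B6, B5–B7
Each bag holds 5 vertices, so the decomposition has width 4, which upper-bounds the treewidth. For the lower bound, the 5 vertices {0, 1, 4, 9, 10} are pairwise adjacent, and any tree decomposition puts a clique entirely inside one bag — forcing width ≥ 4. Combining the bounds, tw(G) = 4.

4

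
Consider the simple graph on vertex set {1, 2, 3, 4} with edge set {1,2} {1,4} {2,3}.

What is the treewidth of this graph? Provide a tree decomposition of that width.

Every bag has size at most 2, so the width is 2 − 1 = 1 and tw(G) ≤ 1. Since G has at least one edge (e.g. 4–1), it is not an edgeless graph, so tw(G) ≥ 1. Therefore the treewidth is 1.

Treewidth 1.
Bags: B1 = {1, 4}  B2 = {1, 2}  B3 = {2, 3}
Tree: B1–B2, B2–B3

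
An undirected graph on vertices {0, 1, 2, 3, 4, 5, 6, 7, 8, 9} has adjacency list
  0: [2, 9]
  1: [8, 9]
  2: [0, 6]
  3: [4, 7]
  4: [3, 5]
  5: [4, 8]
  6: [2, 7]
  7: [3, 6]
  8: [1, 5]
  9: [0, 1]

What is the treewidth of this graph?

A width-2 tree decomposition is:
Bags: B1 = {2, 6, 7}  B2 = {2, 3, 7}  B3 = {2, 3, 4}  B4 = {2, 4, 5}  B5 = {2, 5, 8}  B6 = {1, 2, 8}  B7 = {1, 2, 9}  B8 = {0, 2, 9}
Tree: B1–B2, B2–B3, B3–B4, B4–B5, B5–B6, B6–B7, B7–B8
Every bag has size at most 3, so the width is 3 − 1 = 2 and tw(G) ≤ 2. Since 2–6–7–3–4–5–8–1–9–0–2 is a cycle in G, G is not acyclic. Forests are exactly the graphs of treewidth ≤ 1, so tw(G) ≥ 2. Hence tw(G) = 2 exactly.

2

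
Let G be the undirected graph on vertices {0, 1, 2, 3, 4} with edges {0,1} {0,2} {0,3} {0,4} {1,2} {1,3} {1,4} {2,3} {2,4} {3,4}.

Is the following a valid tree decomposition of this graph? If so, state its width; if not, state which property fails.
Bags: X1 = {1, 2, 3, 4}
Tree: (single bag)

A tree decomposition must satisfy three properties: every vertex lies in some bag; for every edge, both endpoints lie together in some bag; and for every vertex, the bags containing it form a connected subtree. Here vertex 0 appears in no bag, so the decomposition is invalid.

No — vertex 0 appears in no bag.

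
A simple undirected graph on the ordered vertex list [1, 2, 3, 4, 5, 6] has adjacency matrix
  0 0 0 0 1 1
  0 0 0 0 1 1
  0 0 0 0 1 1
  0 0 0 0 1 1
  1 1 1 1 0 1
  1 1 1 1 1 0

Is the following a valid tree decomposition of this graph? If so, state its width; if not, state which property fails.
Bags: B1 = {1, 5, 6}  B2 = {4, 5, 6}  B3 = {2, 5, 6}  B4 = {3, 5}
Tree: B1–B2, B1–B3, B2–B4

A tree decomposition must satisfy three properties: every vertex lies in some bag; for every edge, both endpoints lie together in some bag; and for every vertex, the bags containing it form a connected subtree. Here edge (6,3) lies in no bag, so the decomposition is invalid.

No — edge (6,3) lies in no bag.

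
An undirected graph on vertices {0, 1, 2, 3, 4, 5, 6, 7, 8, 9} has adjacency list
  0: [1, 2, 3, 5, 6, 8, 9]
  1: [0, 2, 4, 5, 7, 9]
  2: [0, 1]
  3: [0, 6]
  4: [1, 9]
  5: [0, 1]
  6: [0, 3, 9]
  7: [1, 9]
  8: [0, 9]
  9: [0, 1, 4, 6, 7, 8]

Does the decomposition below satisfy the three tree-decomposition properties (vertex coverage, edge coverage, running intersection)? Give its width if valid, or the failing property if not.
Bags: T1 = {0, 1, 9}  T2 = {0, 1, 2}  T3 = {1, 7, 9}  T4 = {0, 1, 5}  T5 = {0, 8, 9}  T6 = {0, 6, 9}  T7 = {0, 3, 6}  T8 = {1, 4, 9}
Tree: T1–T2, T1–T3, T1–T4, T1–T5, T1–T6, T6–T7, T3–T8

Every vertex of G appears in some bag (union = {0, 1, 2, 3, 4, 5, 6, 7, 8, 9}); every edge is covered by a bag; and for each vertex v the set of bags containing v is connected in the bag tree. The decomposition is therefore valid. The largest bag has 3 vertices, so the width is 2.

Yes; width 2.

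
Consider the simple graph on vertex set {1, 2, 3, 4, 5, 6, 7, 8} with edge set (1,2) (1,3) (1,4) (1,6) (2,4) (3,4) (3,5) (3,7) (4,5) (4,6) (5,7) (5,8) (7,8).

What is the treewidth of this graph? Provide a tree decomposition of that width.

Every bag has size at most 3, so the width is 3 − 1 = 2 and tw(G) ≤ 2. Conversely, {5, 7, 8} is a clique of size 3, and the vertices of any clique must share a bag in every tree decomposition; so some bag has ≥ 3 vertices and tw(G) ≥ 2. Therefore the treewidth is 2.

Treewidth 2.
One optimal decomposition is:
Bags: B1 = {3, 5, 7}  B2 = {3, 4, 5}  B3 = {1, 3, 4}  B4 = {1, 2, 4}  B5 = {1, 4, 6}  B6 = {5, 7, 8}
Tree: B1–B2, B2–B3, B3–B4, B4–B5, B1–B6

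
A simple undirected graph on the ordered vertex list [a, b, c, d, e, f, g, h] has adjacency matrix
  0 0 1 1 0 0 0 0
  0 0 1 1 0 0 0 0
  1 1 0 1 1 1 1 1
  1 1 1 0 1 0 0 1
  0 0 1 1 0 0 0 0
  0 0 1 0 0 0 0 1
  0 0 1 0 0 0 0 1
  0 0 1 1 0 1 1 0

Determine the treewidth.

A width-2 tree decomposition is:
Bags: B1 = {c, d, e}  B2 = {b, c, d}  B3 = {a, c, d}  B4 = {c, d, h}  B5 = {c, f, h}  B6 = {c, g, h}
Tree: B1–B2, B1–B3, B1–B4, B4–B5, B5–B6
Every bag has size at most 3, so the width is 3 − 1 = 2 and tw(G) ≤ 2. Conversely, {c, d, e} is a clique of size 3, and the vertices of any clique must share a bag in every tree decomposition; so some bag has ≥ 3 vertices and tw(G) ≥ 2. Hence tw(G) = 2 exactly.

2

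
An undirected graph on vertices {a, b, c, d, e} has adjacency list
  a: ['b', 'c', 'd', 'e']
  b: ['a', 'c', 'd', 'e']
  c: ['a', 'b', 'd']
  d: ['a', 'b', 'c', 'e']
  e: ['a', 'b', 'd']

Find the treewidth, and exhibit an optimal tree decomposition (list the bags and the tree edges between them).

Treewidth 3.
One such decomposition:
Bags: B1 = {a, b, d, e}  B2 = {a, b, c, d}
Tree: B1–B2

Each bag holds 4 vertices, so the decomposition has width 3, which upper-bounds the treewidth. On the other hand G contains the 4-clique {a, b, d, e}. A clique must lie in a single bag of any decomposition, so no decomposition can have width below 3. The upper and lower bounds meet at 3, so that is the treewidth.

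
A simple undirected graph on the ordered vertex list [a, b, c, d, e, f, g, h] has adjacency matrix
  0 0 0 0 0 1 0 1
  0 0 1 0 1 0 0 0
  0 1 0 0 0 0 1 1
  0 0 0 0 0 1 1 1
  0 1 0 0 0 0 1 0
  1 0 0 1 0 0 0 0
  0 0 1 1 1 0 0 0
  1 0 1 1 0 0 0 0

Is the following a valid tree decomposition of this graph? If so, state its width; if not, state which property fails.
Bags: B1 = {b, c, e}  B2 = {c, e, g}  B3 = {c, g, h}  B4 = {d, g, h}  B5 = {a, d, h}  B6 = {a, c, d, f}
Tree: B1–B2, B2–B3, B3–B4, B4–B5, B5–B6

A tree decomposition must satisfy three properties: every vertex lies in some bag; for every edge, both endpoints lie together in some bag; and for every vertex, the bags containing it form a connected subtree. Here bags containing vertex c are not connected in the tree, so the decomposition is invalid.

No — bags containing vertex c are not connected in the tree.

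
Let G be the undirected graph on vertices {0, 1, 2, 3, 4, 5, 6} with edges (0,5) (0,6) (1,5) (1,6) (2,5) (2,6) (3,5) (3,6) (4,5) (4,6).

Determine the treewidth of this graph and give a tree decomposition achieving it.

Each bag holds 3 vertices, so the decomposition has width 2, which upper-bounds the treewidth. For the lower bound, G contains the cycle 6–1–5–2–6, so G is not a forest; only forests have treewidth ≤ 1, hence tw(G) ≥ 2. Hence tw(G) = 2 exactly.

Treewidth 2.
One such decomposition:
Bags: B1 = {1, 5, 6}  B2 = {2, 5, 6}  B3 = {3, 5, 6}  B4 = {0, 5, 6}  B5 = {4, 5, 6}
Tree: B1–B2, B2–B3, B3–B4, B4–B5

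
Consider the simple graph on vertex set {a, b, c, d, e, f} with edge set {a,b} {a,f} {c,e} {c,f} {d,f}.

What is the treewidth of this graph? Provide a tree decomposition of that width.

Treewidth 1.
One optimal decomposition is:
Bags: B1 = {c, f}  B2 = {c, e}  B3 = {a, f}  B4 = {d, f}  B5 = {a, b}
Tree: B1–B2, B1–B3, B1–B4, B3–B5

Each bag holds 2 vertices, so the decomposition has width 1, which upper-bounds the treewidth. G has an edge, so its treewidth is at least 1. The upper and lower bounds meet at 1, so that is the treewidth.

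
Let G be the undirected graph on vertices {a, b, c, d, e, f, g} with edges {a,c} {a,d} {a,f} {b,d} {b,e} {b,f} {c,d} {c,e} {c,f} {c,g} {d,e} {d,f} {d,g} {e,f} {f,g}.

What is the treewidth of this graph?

A width-3 tree decomposition is:
Bags: B1 = {c, d, e, f}  B2 = {b, d, e, f}  B3 = {c, d, f, g}  B4 = {a, c, d, f}
Tree: B1–B2, B1–B3, B3–B4
The largest bag has 4 vertices, giving width 3; this decomposition certifies tw(G) ≤ 3. Conversely, {c, d, f, g} is a clique of size 4, and the vertices of any clique must share a bag in every tree decomposition; so some bag has ≥ 4 vertices and tw(G) ≥ 3. Hence tw(G) = 3 exactly.

3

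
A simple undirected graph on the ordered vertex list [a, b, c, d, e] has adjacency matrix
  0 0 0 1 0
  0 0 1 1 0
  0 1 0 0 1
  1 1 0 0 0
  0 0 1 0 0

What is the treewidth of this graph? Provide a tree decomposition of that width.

Treewidth 1.
Bags: B1 = {a, d}  B2 = {b, d}  B3 = {b, c}  B4 = {c, e}
Tree: B1–B2, B2–B3, B3–B4

Every bag has size at most 2, so the width is 2 − 1 = 1 and tw(G) ≤ 1. G has an edge, so its treewidth is at least 1. Hence tw(G) = 1 exactly.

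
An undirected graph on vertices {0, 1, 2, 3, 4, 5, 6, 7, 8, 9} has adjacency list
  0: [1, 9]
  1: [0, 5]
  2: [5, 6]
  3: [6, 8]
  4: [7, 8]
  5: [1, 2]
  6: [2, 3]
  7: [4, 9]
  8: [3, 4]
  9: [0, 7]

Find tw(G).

A width-2 tree decomposition is:
Bags: B1 = {4, 7, 8}  B2 = {7, 8, 9}  B3 = {0, 8, 9}  B4 = {0, 1, 8}  B5 = {1, 5, 8}  B6 = {2, 5, 8}  B7 = {2, 6, 8}  B8 = {3, 6, 8}
Tree: B1–B2, B2–B3, B3–B4, B4–B5, B5–B6, B6–B7, B7–B8
Each bag holds 3 vertices, so the decomposition has width 2, which upper-bounds the treewidth. Since 8–4–7–9–0–1–5–2–6–3–8 is a cycle in G, G is not acyclic. Forests are exactly the graphs of treewidth ≤ 1, so tw(G) ≥ 2. The upper and lower bounds meet at 2, so that is the treewidth.

2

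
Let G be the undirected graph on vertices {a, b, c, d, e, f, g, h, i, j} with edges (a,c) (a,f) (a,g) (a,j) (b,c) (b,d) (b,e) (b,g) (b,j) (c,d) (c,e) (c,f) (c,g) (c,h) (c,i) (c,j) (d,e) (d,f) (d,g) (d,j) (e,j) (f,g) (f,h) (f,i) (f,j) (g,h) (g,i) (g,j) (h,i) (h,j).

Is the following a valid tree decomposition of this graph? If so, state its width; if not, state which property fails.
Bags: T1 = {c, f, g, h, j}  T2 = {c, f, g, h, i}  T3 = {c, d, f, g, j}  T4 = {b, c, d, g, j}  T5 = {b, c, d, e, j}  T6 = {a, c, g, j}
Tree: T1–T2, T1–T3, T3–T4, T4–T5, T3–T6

No — edge (f,a) lies in no bag.

A tree decomposition must satisfy three properties: every vertex lies in some bag; for every edge, both endpoints lie together in some bag; and for every vertex, the bags containing it form a connected subtree. Here edge (f,a) lies in no bag, so the decomposition is invalid.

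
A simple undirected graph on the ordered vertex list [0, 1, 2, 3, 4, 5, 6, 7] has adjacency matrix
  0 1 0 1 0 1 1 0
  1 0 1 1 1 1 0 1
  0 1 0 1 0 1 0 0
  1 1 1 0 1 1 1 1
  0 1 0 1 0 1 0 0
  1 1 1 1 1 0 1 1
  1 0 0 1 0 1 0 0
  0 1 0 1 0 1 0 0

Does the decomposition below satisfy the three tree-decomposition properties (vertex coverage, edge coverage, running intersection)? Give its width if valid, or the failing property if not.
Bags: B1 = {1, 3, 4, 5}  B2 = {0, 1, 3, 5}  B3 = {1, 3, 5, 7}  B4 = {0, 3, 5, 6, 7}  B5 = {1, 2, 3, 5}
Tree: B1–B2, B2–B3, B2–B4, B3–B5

A tree decomposition must satisfy three properties: every vertex lies in some bag; for every edge, both endpoints lie together in some bag; and for every vertex, the bags containing it form a connected subtree. Here bags containing vertex 7 are not connected in the tree, so the decomposition is invalid.

No — bags containing vertex 7 are not connected in the tree.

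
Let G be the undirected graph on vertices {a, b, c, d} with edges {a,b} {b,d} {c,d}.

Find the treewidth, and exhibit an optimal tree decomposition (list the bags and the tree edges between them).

Treewidth 1.
One such decomposition:
Bags: B1 = {b, d}  B2 = {c, d}  B3 = {a, b}
Tree: B1–B2, B1–B3

Each bag holds 2 vertices, so the decomposition has width 1, which upper-bounds the treewidth. Any graph with an edge has treewidth ≥ 1, and G has the edge d–b. The upper and lower bounds meet at 1, so that is the treewidth.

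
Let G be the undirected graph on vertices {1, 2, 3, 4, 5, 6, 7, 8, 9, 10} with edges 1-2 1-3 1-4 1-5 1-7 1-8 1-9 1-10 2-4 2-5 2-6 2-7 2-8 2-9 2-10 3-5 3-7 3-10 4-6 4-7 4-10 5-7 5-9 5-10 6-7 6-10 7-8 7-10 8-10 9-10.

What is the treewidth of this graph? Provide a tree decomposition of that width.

Each bag holds 5 vertices, so the decomposition has width 4, which upper-bounds the treewidth. On the other hand G contains the 5-clique {1, 2, 5, 9, 10}. A clique must lie in a single bag of any decomposition, so no decomposition can have width below 4. Hence tw(G) = 4 exactly.

Treewidth 4.
One optimal decomposition is:
Bags: B1 = {1, 2, 5, 7, 10}  B2 = {1, 3, 5, 7, 10}  B3 = {1, 2, 5, 9, 10}  B4 = {1, 2, 7, 8, 10}  B5 = {1, 2, 4, 7, 10}  B6 = {2, 4, 6, 7, 10}
Tree: B1–B2, B1–B3, B1–B4, B1–B5, B5–B6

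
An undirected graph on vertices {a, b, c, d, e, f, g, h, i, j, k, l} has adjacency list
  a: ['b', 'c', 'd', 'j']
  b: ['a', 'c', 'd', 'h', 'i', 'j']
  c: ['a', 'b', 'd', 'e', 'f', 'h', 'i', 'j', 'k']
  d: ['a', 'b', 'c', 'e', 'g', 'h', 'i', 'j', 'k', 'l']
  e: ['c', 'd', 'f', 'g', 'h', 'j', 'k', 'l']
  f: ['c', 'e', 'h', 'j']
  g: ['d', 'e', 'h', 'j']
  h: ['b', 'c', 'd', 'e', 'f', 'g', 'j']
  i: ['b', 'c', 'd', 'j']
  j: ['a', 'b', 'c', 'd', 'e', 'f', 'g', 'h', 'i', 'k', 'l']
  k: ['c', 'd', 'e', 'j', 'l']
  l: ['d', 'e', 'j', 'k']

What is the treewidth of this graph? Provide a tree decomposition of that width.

Treewidth 4.
One optimal decomposition is:
Bags: B1 = {c, e, f, h, j}  B2 = {c, d, e, h, j}  B3 = {d, e, g, h, j}  B4 = {b, c, d, h, j}  B5 = {a, b, c, d, j}  B6 = {c, d, e, j, k}  B7 = {d, e, j, k, l}  B8 = {b, c, d, i, j}
Tree: B1–B2, B2–B3, B2–B4, B4–B5, B2–B6, B6–B7, B4–B8

Every bag has size at most 5, so the width is 5 − 1 = 4 and tw(G) ≤ 4. On the other hand G contains the 5-clique {d, e, g, h, j}. A clique must lie in a single bag of any decomposition, so no decomposition can have width below 4. Hence tw(G) = 4 exactly.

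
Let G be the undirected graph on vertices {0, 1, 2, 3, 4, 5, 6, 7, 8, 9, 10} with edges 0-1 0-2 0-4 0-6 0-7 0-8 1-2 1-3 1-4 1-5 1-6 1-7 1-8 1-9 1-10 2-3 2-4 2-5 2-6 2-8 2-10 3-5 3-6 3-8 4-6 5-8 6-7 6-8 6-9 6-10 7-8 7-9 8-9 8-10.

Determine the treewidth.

A width-4 tree decomposition is:
Bags: B1 = {1, 6, 7, 8, 9}  B2 = {0, 1, 6, 7, 8}  B3 = {0, 1, 2, 6, 8}  B4 = {1, 2, 3, 6, 8}  B5 = {0, 1, 2, 4, 6}  B6 = {1, 2, 3, 5, 8}  B7 = {1, 2, 6, 8, 10}
Tree: B1–B2, B2–B3, B3–B4, B3–B5, B4–B6, B4–B7
Every bag has size at most 5, so the width is 5 − 1 = 4 and tw(G) ≤ 4. On the other hand G contains the 5-clique {1, 2, 3, 5, 8}. A clique must lie in a single bag of any decomposition, so no decomposition can have width below 4. Therefore the treewidth is 4.

4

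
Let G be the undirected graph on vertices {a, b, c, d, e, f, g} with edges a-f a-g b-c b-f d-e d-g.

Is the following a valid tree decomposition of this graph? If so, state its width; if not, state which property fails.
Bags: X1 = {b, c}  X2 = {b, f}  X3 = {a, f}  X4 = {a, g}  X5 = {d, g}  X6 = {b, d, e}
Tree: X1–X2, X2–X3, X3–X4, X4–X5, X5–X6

A tree decomposition must satisfy three properties: every vertex lies in some bag; for every edge, both endpoints lie together in some bag; and for every vertex, the bags containing it form a connected subtree. Here bags containing vertex b are not connected in the tree, so the decomposition is invalid.

No — bags containing vertex b are not connected in the tree.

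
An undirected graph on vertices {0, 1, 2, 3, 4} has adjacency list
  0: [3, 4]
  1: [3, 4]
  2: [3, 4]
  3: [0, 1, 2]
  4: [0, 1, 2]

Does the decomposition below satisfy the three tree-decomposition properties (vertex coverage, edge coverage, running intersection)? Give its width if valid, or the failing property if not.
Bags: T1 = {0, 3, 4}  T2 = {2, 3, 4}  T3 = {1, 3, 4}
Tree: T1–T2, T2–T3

Yes; width 2.

Checking the three conditions: (i) the bags cover all of {0, 1, 2, 3, 4}; (ii) for each edge, some bag contains both endpoints; (iii) the bags containing any fixed vertex form a subtree. All hold, so the decomposition is valid with width 3 − 1 = 2.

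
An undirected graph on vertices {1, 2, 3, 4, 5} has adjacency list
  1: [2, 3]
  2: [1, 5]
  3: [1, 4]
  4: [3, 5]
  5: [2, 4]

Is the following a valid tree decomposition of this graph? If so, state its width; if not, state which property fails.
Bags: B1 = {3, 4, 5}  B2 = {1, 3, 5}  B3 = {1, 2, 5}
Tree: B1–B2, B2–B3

Vertex coverage: the bags together contain {1, 2, 3, 4, 5}, the full vertex set. Edge coverage: each edge of G has both endpoints in at least one bag. Running intersection: for every vertex, the bags containing it form a connected subtree. All three properties hold, so this is a valid tree decomposition of width max|bag| − 1 = 2, and hence tw(G) ≤ 2.

Yes; width 2.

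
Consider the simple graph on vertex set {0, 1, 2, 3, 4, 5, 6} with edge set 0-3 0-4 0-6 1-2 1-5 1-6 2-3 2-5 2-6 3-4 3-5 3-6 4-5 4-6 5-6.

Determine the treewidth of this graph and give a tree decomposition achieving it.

Every bag has size at most 4, so the width is 4 − 1 = 3 and tw(G) ≤ 3. On the other hand G contains the 4-clique {1, 2, 5, 6}. A clique must lie in a single bag of any decomposition, so no decomposition can have width below 3. The upper and lower bounds meet at 3, so that is the treewidth.

Treewidth 3.
Bags: B1 = {3, 4, 5, 6}  B2 = {0, 3, 4, 6}  B3 = {2, 3, 5, 6}  B4 = {1, 2, 5, 6}
Tree: B1–B2, B1–B3, B3–B4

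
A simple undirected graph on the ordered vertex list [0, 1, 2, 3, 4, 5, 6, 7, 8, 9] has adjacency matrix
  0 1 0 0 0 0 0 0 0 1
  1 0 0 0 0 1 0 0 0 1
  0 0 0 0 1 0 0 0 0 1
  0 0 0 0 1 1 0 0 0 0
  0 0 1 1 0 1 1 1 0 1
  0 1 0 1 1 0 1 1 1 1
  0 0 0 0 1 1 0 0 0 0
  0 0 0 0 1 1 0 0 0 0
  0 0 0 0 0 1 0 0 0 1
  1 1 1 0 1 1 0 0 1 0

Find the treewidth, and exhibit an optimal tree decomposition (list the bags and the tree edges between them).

Treewidth 2.
Bags: B1 = {1, 5, 9}  B2 = {5, 8, 9}  B3 = {4, 5, 9}  B4 = {4, 5, 7}  B5 = {4, 5, 6}  B6 = {0, 1, 9}  B7 = {2, 4, 9}  B8 = {3, 4, 5}
Tree: B1–B2, B1–B3, B3–B4, B4–B5, B1–B6, B3–B7, B5–B8

The largest bag has 3 vertices, giving width 2; this decomposition certifies tw(G) ≤ 2. Conversely, {0, 1, 9} is a clique of size 3, and the vertices of any clique must share a bag in every tree decomposition; so some bag has ≥ 3 vertices and tw(G) ≥ 2. The upper and lower bounds meet at 2, so that is the treewidth.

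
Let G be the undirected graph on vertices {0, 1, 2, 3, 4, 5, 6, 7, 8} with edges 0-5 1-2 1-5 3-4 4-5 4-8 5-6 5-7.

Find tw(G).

A width-1 tree decomposition is:
Bags: B1 = {5, 7}  B2 = {1, 5}  B3 = {4, 5}  B4 = {5, 6}  B5 = {0, 5}  B6 = {4, 8}  B7 = {1, 2}  B8 = {3, 4}
Tree: B1–B2, B1–B3, B3–B4, B1–B5, B3–B6, B2–B7, B3–B8
The largest bag has 2 vertices, giving width 1; this decomposition certifies tw(G) ≤ 1. Any graph with an edge has treewidth ≥ 1, and G has the edge 7–5. Therefore the treewidth is 1.

1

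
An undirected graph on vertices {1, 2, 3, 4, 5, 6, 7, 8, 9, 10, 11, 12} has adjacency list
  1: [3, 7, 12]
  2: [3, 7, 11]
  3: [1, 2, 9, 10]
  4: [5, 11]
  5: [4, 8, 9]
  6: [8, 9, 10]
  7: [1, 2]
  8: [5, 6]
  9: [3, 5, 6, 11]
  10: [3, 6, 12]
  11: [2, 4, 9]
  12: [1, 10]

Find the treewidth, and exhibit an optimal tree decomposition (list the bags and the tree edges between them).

Treewidth 3.
One such decomposition:
Bags: B1 = {1, 2, 7, 12}  B2 = {1, 2, 3, 12}  B3 = {2, 3, 10, 12}  B4 = {2, 3, 10, 11}  B5 = {3, 9, 10, 11}  B6 = {6, 9, 10, 11}  B7 = {4, 6, 9, 11}  B8 = {4, 5, 6, 9}  B9 = {4, 5, 6, 8}
Tree: B1–B2, B2–B3, B3–B4, B4–B5, B5–B6, B6–B7, B7–B8, B8–B9

The largest bag has 4 vertices, giving width 3; this decomposition certifies tw(G) ≤ 3. For the lower bound: the 4 vertex sets {1,7,12}, {2}, {3}, {6,9,10,11} are disjoint, each induces a connected subgraph, and every pair is joined by at least one edge of G. Contracting each set to a single vertex therefore yields K_{4} as a minor, and since treewidth is minor-monotone, tw(G) ≥ tw(K_{4}) = 3. Therefore the treewidth is 3.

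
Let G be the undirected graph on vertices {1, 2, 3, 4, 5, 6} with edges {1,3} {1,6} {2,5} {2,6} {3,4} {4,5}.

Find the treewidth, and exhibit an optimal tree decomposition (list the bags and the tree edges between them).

The largest bag has 3 vertices, giving width 2; this decomposition certifies tw(G) ≤ 2. The edges 4–5–2–6–1–3–4 form a cycle, so G is not a tree and its treewidth is at least 2. The upper and lower bounds meet at 2, so that is the treewidth.

Treewidth 2.
One such decomposition:
Bags: B1 = {2, 4, 5}  B2 = {2, 4, 6}  B3 = {1, 4, 6}  B4 = {1, 3, 4}
Tree: B1–B2, B2–B3, B3–B4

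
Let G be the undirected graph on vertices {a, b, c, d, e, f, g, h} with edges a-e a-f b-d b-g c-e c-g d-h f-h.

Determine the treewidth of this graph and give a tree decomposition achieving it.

The largest bag has 3 vertices, giving width 2; this decomposition certifies tw(G) ≤ 2. The edges f–h–d–b–g–c–e–a–f form a cycle, so G is not a tree and its treewidth is at least 2. Therefore the treewidth is 2.

Treewidth 2.
One optimal decomposition is:
Bags: B1 = {d, f, h}  B2 = {b, d, f}  B3 = {b, f, g}  B4 = {c, f, g}  B5 = {c, e, f}  B6 = {a, e, f}
Tree: B1–B2, B2–B3, B3–B4, B4–B5, B5–B6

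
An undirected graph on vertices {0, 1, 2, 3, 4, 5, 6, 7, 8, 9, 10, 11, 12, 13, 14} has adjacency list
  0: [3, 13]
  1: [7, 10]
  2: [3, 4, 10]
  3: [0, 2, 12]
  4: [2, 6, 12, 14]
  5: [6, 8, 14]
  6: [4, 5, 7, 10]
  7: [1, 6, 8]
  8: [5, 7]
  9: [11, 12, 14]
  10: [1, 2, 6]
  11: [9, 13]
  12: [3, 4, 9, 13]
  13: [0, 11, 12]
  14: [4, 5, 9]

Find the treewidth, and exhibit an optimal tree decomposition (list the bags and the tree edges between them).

Treewidth 3.
One such decomposition:
Bags: B1 = {1, 5, 7, 8}  B2 = {1, 5, 6, 7}  B3 = {1, 5, 6, 10}  B4 = {5, 6, 10, 14}  B5 = {4, 6, 10, 14}  B6 = {2, 4, 10, 14}  B7 = {2, 4, 9, 14}  B8 = {2, 4, 9, 12}  B9 = {2, 3, 9, 12}  B10 = {3, 9, 11, 12}  B11 = {3, 11, 12, 13}  B12 = {0, 3, 11, 13}
Tree: B1–B2, B2–B3, B3–B4, B4–B5, B5–B6, B6–B7, B7–B8, B8–B9, B9–B10, B10–B11, B11–B12

The largest bag has 4 vertices, giving width 3; this decomposition certifies tw(G) ≤ 3. For the lower bound: the 4 vertex sets {1,7,8}, {5}, {6}, {2,4,10,14} are disjoint, each induces a connected subgraph, and every pair is joined by at least one edge of G. Contracting each set to a single vertex therefore yields K_{4} as a minor, and since treewidth is minor-monotone, tw(G) ≥ tw(K_{4}) = 3. Combining the bounds, tw(G) = 3.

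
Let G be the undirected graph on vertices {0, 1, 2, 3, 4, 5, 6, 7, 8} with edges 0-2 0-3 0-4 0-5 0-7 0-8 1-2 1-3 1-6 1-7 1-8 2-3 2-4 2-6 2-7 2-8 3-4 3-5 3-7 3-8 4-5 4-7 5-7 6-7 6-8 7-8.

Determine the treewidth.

A width-4 tree decomposition is:
Bags: B1 = {1, 2, 6, 7, 8}  B2 = {1, 2, 3, 7, 8}  B3 = {0, 2, 3, 7, 8}  B4 = {0, 2, 3, 4, 7}  B5 = {0, 3, 4, 5, 7}
Tree: B1–B2, B2–B3, B3–B4, B4–B5
Each bag holds 5 vertices, so the decomposition has width 4, which upper-bounds the treewidth. Conversely, {0, 2, 3, 7, 8} is a clique of size 5, and the vertices of any clique must share a bag in every tree decomposition; so some bag has ≥ 5 vertices and tw(G) ≥ 4. Hence tw(G) = 4 exactly.

4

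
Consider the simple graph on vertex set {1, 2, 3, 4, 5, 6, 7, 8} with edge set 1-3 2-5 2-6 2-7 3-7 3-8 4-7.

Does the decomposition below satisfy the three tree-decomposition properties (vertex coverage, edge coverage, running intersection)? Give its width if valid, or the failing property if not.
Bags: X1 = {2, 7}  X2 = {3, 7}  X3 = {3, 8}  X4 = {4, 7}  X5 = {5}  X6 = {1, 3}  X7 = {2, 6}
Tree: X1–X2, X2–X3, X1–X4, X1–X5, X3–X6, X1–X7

No — edge (2,5) lies in no bag.

A tree decomposition must satisfy three properties: every vertex lies in some bag; for every edge, both endpoints lie together in some bag; and for every vertex, the bags containing it form a connected subtree. Here edge (2,5) lies in no bag, so the decomposition is invalid.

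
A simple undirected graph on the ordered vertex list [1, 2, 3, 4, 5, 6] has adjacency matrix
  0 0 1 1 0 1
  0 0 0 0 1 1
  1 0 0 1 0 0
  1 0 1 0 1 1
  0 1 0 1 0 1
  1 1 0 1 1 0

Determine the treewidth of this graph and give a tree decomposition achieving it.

Every bag has size at most 3, so the width is 3 − 1 = 2 and tw(G) ≤ 2. On the other hand G contains the 3-clique {2, 5, 6}. A clique must lie in a single bag of any decomposition, so no decomposition can have width below 2. Hence tw(G) = 2 exactly.

Treewidth 2.
Bags: B1 = {1, 4, 6}  B2 = {4, 5, 6}  B3 = {1, 3, 4}  B4 = {2, 5, 6}
Tree: B1–B2, B1–B3, B2–B4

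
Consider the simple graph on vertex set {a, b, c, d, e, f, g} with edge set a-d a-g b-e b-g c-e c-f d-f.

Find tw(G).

2

A width-2 tree decomposition is:
Bags: B1 = {a, b, g}  B2 = {a, b, e}  B3 = {a, c, e}  B4 = {a, c, f}  B5 = {a, d, f}
Tree: B1–B2, B2–B3, B3–B4, B4–B5
Every bag has size at most 3, so the width is 3 − 1 = 2 and tw(G) ≤ 2. The edges a–g–b–e–c–f–d–a form a cycle, so G is not a tree and its treewidth is at least 2. The upper and lower bounds meet at 2, so that is the treewidth.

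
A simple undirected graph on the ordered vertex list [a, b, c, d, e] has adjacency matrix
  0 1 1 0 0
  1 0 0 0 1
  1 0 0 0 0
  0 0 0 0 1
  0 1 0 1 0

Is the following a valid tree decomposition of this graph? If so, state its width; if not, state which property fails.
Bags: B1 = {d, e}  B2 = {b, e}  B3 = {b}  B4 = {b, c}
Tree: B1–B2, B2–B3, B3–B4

A tree decomposition must satisfy three properties: every vertex lies in some bag; for every edge, both endpoints lie together in some bag; and for every vertex, the bags containing it form a connected subtree. Here vertex a appears in no bag, so the decomposition is invalid.

No — vertex a appears in no bag.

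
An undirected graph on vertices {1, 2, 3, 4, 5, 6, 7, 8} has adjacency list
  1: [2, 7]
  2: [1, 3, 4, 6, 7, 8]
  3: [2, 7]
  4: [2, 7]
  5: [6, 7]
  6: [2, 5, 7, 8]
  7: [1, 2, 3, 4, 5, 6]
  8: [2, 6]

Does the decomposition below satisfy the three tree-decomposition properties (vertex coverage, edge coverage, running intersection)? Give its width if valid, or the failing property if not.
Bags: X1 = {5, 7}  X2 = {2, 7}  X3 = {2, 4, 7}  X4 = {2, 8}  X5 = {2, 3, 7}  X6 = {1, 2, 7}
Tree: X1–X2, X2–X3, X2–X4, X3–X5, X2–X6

A tree decomposition must satisfy three properties: every vertex lies in some bag; for every edge, both endpoints lie together in some bag; and for every vertex, the bags containing it form a connected subtree. Here vertex 6 appears in no bag, so the decomposition is invalid.

No — vertex 6 appears in no bag.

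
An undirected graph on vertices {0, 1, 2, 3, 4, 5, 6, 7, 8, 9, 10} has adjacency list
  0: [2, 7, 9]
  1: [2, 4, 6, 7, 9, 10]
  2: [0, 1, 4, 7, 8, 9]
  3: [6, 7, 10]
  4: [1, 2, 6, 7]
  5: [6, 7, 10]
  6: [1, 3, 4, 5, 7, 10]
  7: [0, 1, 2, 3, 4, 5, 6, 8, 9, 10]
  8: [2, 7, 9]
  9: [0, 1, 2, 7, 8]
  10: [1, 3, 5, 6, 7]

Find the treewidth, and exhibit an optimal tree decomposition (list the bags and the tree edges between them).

Treewidth 3.
One optimal decomposition is:
Bags: B1 = {1, 2, 7, 9}  B2 = {1, 2, 4, 7}  B3 = {1, 4, 6, 7}  B4 = {2, 7, 8, 9}  B5 = {0, 2, 7, 9}  B6 = {1, 6, 7, 10}  B7 = {3, 6, 7, 10}  B8 = {5, 6, 7, 10}
Tree: B1–B2, B2–B3, B1–B4, B4–B5, B3–B6, B6–B7, B6–B8

Each bag holds 4 vertices, so the decomposition has width 3, which upper-bounds the treewidth. For the lower bound, the 4 vertices {0, 2, 7, 9} are pairwise adjacent, and any tree decomposition puts a clique entirely inside one bag — forcing width ≥ 3. Hence tw(G) = 3 exactly.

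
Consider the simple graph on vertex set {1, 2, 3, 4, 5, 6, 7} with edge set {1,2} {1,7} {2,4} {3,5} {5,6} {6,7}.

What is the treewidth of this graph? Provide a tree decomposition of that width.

Each bag holds 2 vertices, so the decomposition has width 1, which upper-bounds the treewidth. Any graph with an edge has treewidth ≥ 1, and G has the edge 4–2. The upper and lower bounds meet at 1, so that is the treewidth.

Treewidth 1.
One such decomposition:
Bags: B1 = {2, 4}  B2 = {1, 2}  B3 = {1, 7}  B4 = {6, 7}  B5 = {5, 6}  B6 = {3, 5}
Tree: B1–B2, B2–B3, B3–B4, B4–B5, B5–B6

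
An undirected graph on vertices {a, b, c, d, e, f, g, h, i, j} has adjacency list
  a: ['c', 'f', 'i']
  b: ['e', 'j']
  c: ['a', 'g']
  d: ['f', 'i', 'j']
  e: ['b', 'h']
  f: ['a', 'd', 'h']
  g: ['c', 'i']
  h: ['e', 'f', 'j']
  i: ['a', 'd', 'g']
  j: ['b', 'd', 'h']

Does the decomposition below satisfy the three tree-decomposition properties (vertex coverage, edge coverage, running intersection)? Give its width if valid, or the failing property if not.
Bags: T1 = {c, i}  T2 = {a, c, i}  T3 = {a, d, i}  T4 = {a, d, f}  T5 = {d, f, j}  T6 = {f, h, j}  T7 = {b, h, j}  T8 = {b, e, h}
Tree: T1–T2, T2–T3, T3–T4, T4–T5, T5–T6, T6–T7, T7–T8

No — vertex g appears in no bag.

A tree decomposition must satisfy three properties: every vertex lies in some bag; for every edge, both endpoints lie together in some bag; and for every vertex, the bags containing it form a connected subtree. Here vertex g appears in no bag, so the decomposition is invalid.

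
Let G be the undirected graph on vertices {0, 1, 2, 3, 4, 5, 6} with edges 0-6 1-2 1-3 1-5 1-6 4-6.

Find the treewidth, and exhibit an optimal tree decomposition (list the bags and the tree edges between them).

Every bag has size at most 2, so the width is 2 − 1 = 1 and tw(G) ≤ 1. Since G has at least one edge (e.g. 3–1), it is not an edgeless graph, so tw(G) ≥ 1. Hence tw(G) = 1 exactly.

Treewidth 1.
One optimal decomposition is:
Bags: B1 = {1, 3}  B2 = {1, 2}  B3 = {1, 6}  B4 = {1, 5}  B5 = {0, 6}  B6 = {4, 6}
Tree: B1–B2, B2–B3, B2–B4, B3–B5, B5–B6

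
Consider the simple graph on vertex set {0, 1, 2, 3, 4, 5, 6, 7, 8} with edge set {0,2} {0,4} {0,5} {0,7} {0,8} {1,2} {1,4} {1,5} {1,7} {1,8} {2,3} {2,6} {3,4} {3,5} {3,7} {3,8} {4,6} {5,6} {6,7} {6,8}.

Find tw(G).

4

A width-4 tree decomposition is:
Bags: B1 = {0, 1, 3, 6, 7}  B2 = {0, 1, 2, 3, 6}  B3 = {0, 1, 3, 4, 6}  B4 = {0, 1, 3, 6, 8}  B5 = {0, 1, 3, 5, 6}
Tree: B1–B2, B2–B3, B3–B4, B4–B5
Every bag has size at most 5, so the width is 5 − 1 = 4 and tw(G) ≤ 4. For the lower bound: the 5 vertex sets {3,7}, {1,2}, {0,4}, {6}, {8} are disjoint, each induces a connected subgraph, and every pair is joined by at least one edge of G. Contracting each set to a single vertex therefore yields K_{5} as a minor, and since treewidth is minor-monotone, tw(G) ≥ tw(K_{5}) = 4. The upper and lower bounds meet at 4, so that is the treewidth.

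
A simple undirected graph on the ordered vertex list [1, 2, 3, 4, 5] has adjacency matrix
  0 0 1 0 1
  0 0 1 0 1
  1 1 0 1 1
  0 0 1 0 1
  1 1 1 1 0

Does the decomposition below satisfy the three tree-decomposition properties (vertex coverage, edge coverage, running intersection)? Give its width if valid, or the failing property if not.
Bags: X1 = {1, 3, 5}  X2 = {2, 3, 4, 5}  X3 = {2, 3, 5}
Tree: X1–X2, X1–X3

A tree decomposition must satisfy three properties: every vertex lies in some bag; for every edge, both endpoints lie together in some bag; and for every vertex, the bags containing it form a connected subtree. Here bags containing vertex 2 are not connected in the tree, so the decomposition is invalid.

No — bags containing vertex 2 are not connected in the tree.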